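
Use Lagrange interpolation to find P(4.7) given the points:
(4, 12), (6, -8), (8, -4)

Lagrange interpolation formula:
P(x) = Σ yᵢ × Lᵢ(x)
where Lᵢ(x) = Π_{j≠i} (x - xⱼ)/(xᵢ - xⱼ)

L_0(4.7) = (4.7 - 6)/(4 - 6) × (4.7 - 8)/(4 - 8) = 0.536250
L_1(4.7) = (4.7 - 4)/(6 - 4) × (4.7 - 8)/(6 - 8) = 0.577500
L_2(4.7) = (4.7 - 4)/(8 - 4) × (4.7 - 6)/(8 - 6) = -0.113750

P(4.7) = 12×L_0(4.7) + (-8)×L_1(4.7) + (-4)×L_2(4.7)
P(4.7) = 2.270000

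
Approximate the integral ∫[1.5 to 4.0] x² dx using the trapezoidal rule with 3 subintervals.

f(x) = x²
a = 1.5, b = 4.0, n = 3
h = (b - a)/n = 0.833333

Trapezoidal rule: (h/2)[f(x₀) + 2f(x₁) + 2f(x₂) + ... + f(xₙ)]

x_0 = 1.5000, f(x_0) = 2.250000, coefficient = 1
x_1 = 2.3333, f(x_1) = 5.444444, coefficient = 2
x_2 = 3.1667, f(x_2) = 10.027778, coefficient = 2
x_3 = 4.0000, f(x_3) = 16.000000, coefficient = 1

I ≈ (0.833333/2) × 49.194444 = 20.497685
Exact value: 20.208333
Error: 0.289352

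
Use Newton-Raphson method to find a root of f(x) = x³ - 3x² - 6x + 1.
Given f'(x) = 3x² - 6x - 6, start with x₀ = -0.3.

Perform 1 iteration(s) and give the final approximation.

f(x) = x³ - 3x² - 6x + 1
f'(x) = 3x² - 6x - 6
x₀ = -0.3

Newton-Raphson formula: x_{n+1} = x_n - f(x_n)/f'(x_n)

Iteration 1:
  f(-0.300000) = 2.503000
  f'(-0.300000) = -3.930000
  x_1 = -0.300000 - 2.503000/(-3.930000) = 0.336896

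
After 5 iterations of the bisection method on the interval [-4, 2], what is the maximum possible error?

Bisection error bound: |error| ≤ (b-a)/2^n
|error| ≤ (2 - (-4))/2^5 = 6/2^5
|error| ≤ 0.1875000000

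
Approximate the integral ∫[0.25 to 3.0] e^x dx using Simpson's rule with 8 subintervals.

f(x) = e^x
a = 0.25, b = 3.0, n = 8
h = (b - a)/n = 0.343750

Simpson's rule: (h/3)[f(x₀) + 4f(x₁) + 2f(x₂) + ... + f(xₙ)]

x_0 = 0.2500, f(x_0) = 1.284025, coefficient = 1
x_1 = 0.5938, f(x_1) = 1.810766, coefficient = 4
x_2 = 0.9375, f(x_2) = 2.553589, coefficient = 2
x_3 = 1.2812, f(x_3) = 3.601138, coefficient = 4
x_4 = 1.6250, f(x_4) = 5.078419, coefficient = 2
x_5 = 1.9688, f(x_5) = 7.161719, coefficient = 4
x_6 = 2.3125, f(x_6) = 10.099642, coefficient = 2
x_7 = 2.6562, f(x_7) = 14.242778, coefficient = 4
x_8 = 3.0000, f(x_8) = 20.085537, coefficient = 1

I ≈ (0.343750/3) × 164.098470 = 18.802950
Exact value: 18.801512
Error: 0.001438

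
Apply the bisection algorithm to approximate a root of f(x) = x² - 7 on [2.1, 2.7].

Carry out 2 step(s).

f(x) = x² - 7
Initial interval: [2.1, 2.7]

Iteration 1:
  c_1 = (2.100000 + 2.700000)/2 = 2.400000
  f(c_1) = f(2.400000) = -1.240000
  f(a) × f(c) ≥ 0, new interval: [2.400000, 2.700000]
Iteration 2:
  c_2 = (2.400000 + 2.700000)/2 = 2.550000
  f(c_2) = f(2.550000) = -0.497500
  f(a) × f(c) ≥ 0, new interval: [2.550000, 2.700000]

After 2 iteration(s), the approximation is c_2 = 2.550000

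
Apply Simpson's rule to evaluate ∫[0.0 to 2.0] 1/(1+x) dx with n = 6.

f(x) = 1/(1+x)
a = 0.0, b = 2.0, n = 6
h = (b - a)/n = 0.333333

Simpson's rule: (h/3)[f(x₀) + 4f(x₁) + 2f(x₂) + ... + f(xₙ)]

x_0 = 0.0000, f(x_0) = 1.000000, coefficient = 1
x_1 = 0.3333, f(x_1) = 0.750000, coefficient = 4
x_2 = 0.6667, f(x_2) = 0.600000, coefficient = 2
x_3 = 1.0000, f(x_3) = 0.500000, coefficient = 4
x_4 = 1.3333, f(x_4) = 0.428571, coefficient = 2
x_5 = 1.6667, f(x_5) = 0.375000, coefficient = 4
x_6 = 2.0000, f(x_6) = 0.333333, coefficient = 1

I ≈ (0.333333/3) × 9.890476 = 1.098942
Exact value: 1.098612
Error: 0.000330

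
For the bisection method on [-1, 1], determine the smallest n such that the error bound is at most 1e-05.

We need (b-a)/2^n ≤ 1e-05
(1 - (-1))/2^n ≤ 1e-05
2/2^n ≤ 1e-05
2^n ≥ 200000
n ≥ log₂(200000) = 17.61
n ≥ 18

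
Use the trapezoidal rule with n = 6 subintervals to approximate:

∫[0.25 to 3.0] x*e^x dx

f(x) = x*e^x
a = 0.25, b = 3.0, n = 6
h = (b - a)/n = 0.458333

Trapezoidal rule: (h/2)[f(x₀) + 2f(x₁) + 2f(x₂) + ... + f(xₙ)]

x_0 = 0.2500, f(x_0) = 0.321006, coefficient = 1
x_1 = 0.7083, f(x_1) = 1.438345, coefficient = 2
x_2 = 1.1667, f(x_2) = 3.746482, coefficient = 2
x_3 = 1.6250, f(x_3) = 8.252431, coefficient = 2
x_4 = 2.0833, f(x_4) = 16.731656, coefficient = 2
x_5 = 2.5417, f(x_5) = 32.281254, coefficient = 2
x_6 = 3.0000, f(x_6) = 60.256611, coefficient = 1

I ≈ (0.458333/2) × 185.477954 = 42.505364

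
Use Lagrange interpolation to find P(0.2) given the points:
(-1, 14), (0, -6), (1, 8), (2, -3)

Lagrange interpolation formula:
P(x) = Σ yᵢ × Lᵢ(x)
where Lᵢ(x) = Π_{j≠i} (x - xⱼ)/(xᵢ - xⱼ)

L_0(0.2) = (0.2 - 0)/(-1 - 0) × (0.2 - 1)/(-1 - 1) × (0.2 - 2)/(-1 - 2) = -0.048000
L_1(0.2) = (0.2 - (-1))/(0 - (-1)) × (0.2 - 1)/(0 - 1) × (0.2 - 2)/(0 - 2) = 0.864000
L_2(0.2) = (0.2 - (-1))/(1 - (-1)) × (0.2 - 0)/(1 - 0) × (0.2 - 2)/(1 - 2) = 0.216000
L_3(0.2) = (0.2 - (-1))/(2 - (-1)) × (0.2 - 0)/(2 - 0) × (0.2 - 1)/(2 - 1) = -0.032000

P(0.2) = 14×L_0(0.2) + (-6)×L_1(0.2) + 8×L_2(0.2) + (-3)×L_3(0.2)
P(0.2) = -4.032000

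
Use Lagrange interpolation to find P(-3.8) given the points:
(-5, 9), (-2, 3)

Lagrange interpolation formula:
P(x) = Σ yᵢ × Lᵢ(x)
where Lᵢ(x) = Π_{j≠i} (x - xⱼ)/(xᵢ - xⱼ)

L_0(-3.8) = (-3.8 - (-2))/(-5 - (-2)) = 0.600000
L_1(-3.8) = (-3.8 - (-5))/(-2 - (-5)) = 0.400000

P(-3.8) = 9×L_0(-3.8) + 3×L_1(-3.8)
P(-3.8) = 6.600000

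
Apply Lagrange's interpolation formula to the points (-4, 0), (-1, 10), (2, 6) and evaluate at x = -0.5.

Lagrange interpolation formula:
P(x) = Σ yᵢ × Lᵢ(x)
where Lᵢ(x) = Π_{j≠i} (x - xⱼ)/(xᵢ - xⱼ)

L_0(-0.5) = (-0.5 - (-1))/(-4 - (-1)) × (-0.5 - 2)/(-4 - 2) = -0.069444
L_1(-0.5) = (-0.5 - (-4))/(-1 - (-4)) × (-0.5 - 2)/(-1 - 2) = 0.972222
L_2(-0.5) = (-0.5 - (-4))/(2 - (-4)) × (-0.5 - (-1))/(2 - (-1)) = 0.097222

P(-0.5) = 0×L_0(-0.5) + 10×L_1(-0.5) + 6×L_2(-0.5)
P(-0.5) = 10.305556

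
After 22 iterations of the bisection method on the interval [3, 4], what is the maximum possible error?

Bisection error bound: |error| ≤ (b-a)/2^n
|error| ≤ (4 - 3)/2^22 = 1/2^22
|error| ≤ 0.0000002384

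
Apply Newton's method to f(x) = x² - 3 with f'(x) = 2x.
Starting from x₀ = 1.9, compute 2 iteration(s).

f(x) = x² - 3
f'(x) = 2x
x₀ = 1.9

Newton-Raphson formula: x_{n+1} = x_n - f(x_n)/f'(x_n)

Iteration 1:
  f(1.900000) = 0.610000
  f'(1.900000) = 3.800000
  x_1 = 1.900000 - 0.610000/3.800000 = 1.739474
Iteration 2:
  f(1.739474) = 0.025769
  f'(1.739474) = 3.478947
  x_2 = 1.739474 - 0.025769/3.478947 = 1.732067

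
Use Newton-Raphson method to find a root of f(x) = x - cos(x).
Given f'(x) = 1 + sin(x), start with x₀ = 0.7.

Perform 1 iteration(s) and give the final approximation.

f(x) = x - cos(x)
f'(x) = 1 + sin(x)
x₀ = 0.7

Newton-Raphson formula: x_{n+1} = x_n - f(x_n)/f'(x_n)

Iteration 1:
  f(0.700000) = -0.064842
  f'(0.700000) = 1.644218
  x_1 = 0.700000 - (-0.064842)/1.644218 = 0.739436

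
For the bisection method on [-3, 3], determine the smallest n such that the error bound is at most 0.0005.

We need (b-a)/2^n ≤ 0.0005
(3 - (-3))/2^n ≤ 0.0005
6/2^n ≤ 0.0005
2^n ≥ 12000
n ≥ log₂(12000) = 13.55
n ≥ 14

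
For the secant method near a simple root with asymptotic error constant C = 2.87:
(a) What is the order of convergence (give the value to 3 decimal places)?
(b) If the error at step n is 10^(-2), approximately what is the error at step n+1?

(a) Secant method has superlinear convergence with order φ = (1+√5)/2 ≈ 1.618.
    This means |e_{n+1}| ≈ C|e_n|^1.618.

(b) With |e_n| = 10^(-2) and C = 2.87:
    |e_{n+1}| ≈ 2.87 × (10^(-2))^1.618 = 2.87 × 10^(-3.24)

(a) ≈ 1.618 (golden ratio); (b) |e_{n+1}| ≈ 1.667e-03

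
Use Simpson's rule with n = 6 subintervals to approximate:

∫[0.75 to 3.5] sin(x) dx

f(x) = sin(x)
a = 0.75, b = 3.5, n = 6
h = (b - a)/n = 0.458333

Simpson's rule: (h/3)[f(x₀) + 4f(x₁) + 2f(x₂) + ... + f(xₙ)]

x_0 = 0.7500, f(x_0) = 0.681639, coefficient = 1
x_1 = 1.2083, f(x_1) = 0.935026, coefficient = 4
x_2 = 1.6667, f(x_2) = 0.995408, coefficient = 2
x_3 = 2.1250, f(x_3) = 0.850320, coefficient = 4
x_4 = 2.5833, f(x_4) = 0.529711, coefficient = 2
x_5 = 3.0417, f(x_5) = 0.099760, coefficient = 4
x_6 = 3.5000, f(x_6) = -0.350783, coefficient = 1

I ≈ (0.458333/3) × 10.921516 = 1.668565
Exact value: 1.668146
Error: 0.000419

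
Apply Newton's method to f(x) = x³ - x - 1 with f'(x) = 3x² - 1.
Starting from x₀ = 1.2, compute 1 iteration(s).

f(x) = x³ - x - 1
f'(x) = 3x² - 1
x₀ = 1.2

Newton-Raphson formula: x_{n+1} = x_n - f(x_n)/f'(x_n)

Iteration 1:
  f(1.200000) = -0.472000
  f'(1.200000) = 3.320000
  x_1 = 1.200000 - (-0.472000)/3.320000 = 1.342169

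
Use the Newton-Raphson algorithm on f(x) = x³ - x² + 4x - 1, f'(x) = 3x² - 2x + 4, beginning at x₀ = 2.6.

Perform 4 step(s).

f(x) = x³ - x² + 4x - 1
f'(x) = 3x² - 2x + 4
x₀ = 2.6

Newton-Raphson formula: x_{n+1} = x_n - f(x_n)/f'(x_n)

Iteration 1:
  f(2.600000) = 20.216000
  f'(2.600000) = 19.080000
  x_1 = 2.600000 - 20.216000/19.080000 = 1.540461
Iteration 2:
  f(1.540461) = 6.444371
  f'(1.540461) = 8.038140
  x_2 = 1.540461 - 6.444371/8.038140 = 0.738737
Iteration 3:
  f(0.738737) = 1.812369
  f'(0.738737) = 4.159723
  x_3 = 0.738737 - 1.812369/4.159723 = 0.303043
Iteration 4:
  f(0.303043) = 0.148165
  f'(0.303043) = 3.669419
  x_4 = 0.303043 - 0.148165/3.669419 = 0.262664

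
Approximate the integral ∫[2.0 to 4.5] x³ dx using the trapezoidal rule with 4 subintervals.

f(x) = x³
a = 2.0, b = 4.5, n = 4
h = (b - a)/n = 0.625000

Trapezoidal rule: (h/2)[f(x₀) + 2f(x₁) + 2f(x₂) + ... + f(xₙ)]

x_0 = 2.0000, f(x_0) = 8.000000, coefficient = 1
x_1 = 2.6250, f(x_1) = 18.087891, coefficient = 2
x_2 = 3.2500, f(x_2) = 34.328125, coefficient = 2
x_3 = 3.8750, f(x_3) = 58.185547, coefficient = 2
x_4 = 4.5000, f(x_4) = 91.125000, coefficient = 1

I ≈ (0.625000/2) × 320.328125 = 100.102539
Exact value: 98.515625
Error: 1.586914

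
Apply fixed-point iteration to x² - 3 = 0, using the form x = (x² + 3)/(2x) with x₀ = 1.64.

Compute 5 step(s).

Equation: x² - 3 = 0
Fixed-point form: x = (x² + 3)/(2x)
x₀ = 1.64

x_1 = g(1.640000) = 1.734634
x_2 = g(1.734634) = 1.732053
x_3 = g(1.732053) = 1.732051
x_4 = g(1.732051) = 1.732051
x_5 = g(1.732051) = 1.732051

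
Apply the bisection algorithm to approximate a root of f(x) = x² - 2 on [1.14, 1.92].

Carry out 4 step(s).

f(x) = x² - 2
Initial interval: [1.14, 1.92]

Iteration 1:
  c_1 = (1.140000 + 1.920000)/2 = 1.530000
  f(c_1) = f(1.530000) = 0.340900
  f(a) × f(c) < 0, new interval: [1.140000, 1.530000]
Iteration 2:
  c_2 = (1.140000 + 1.530000)/2 = 1.335000
  f(c_2) = f(1.335000) = -0.217775
  f(a) × f(c) ≥ 0, new interval: [1.335000, 1.530000]
Iteration 3:
  c_3 = (1.335000 + 1.530000)/2 = 1.432500
  f(c_3) = f(1.432500) = 0.052056
  f(a) × f(c) < 0, new interval: [1.335000, 1.432500]
Iteration 4:
  c_4 = (1.335000 + 1.432500)/2 = 1.383750
  f(c_4) = f(1.383750) = -0.085236
  f(a) × f(c) ≥ 0, new interval: [1.383750, 1.432500]

After 4 iteration(s), the approximation is c_4 = 1.383750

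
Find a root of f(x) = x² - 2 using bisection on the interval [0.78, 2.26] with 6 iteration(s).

f(x) = x² - 2
Initial interval: [0.78, 2.26]

Iteration 1:
  c_1 = (0.780000 + 2.260000)/2 = 1.520000
  f(c_1) = f(1.520000) = 0.310400
  f(a) × f(c) < 0, new interval: [0.780000, 1.520000]
Iteration 2:
  c_2 = (0.780000 + 1.520000)/2 = 1.150000
  f(c_2) = f(1.150000) = -0.677500
  f(a) × f(c) ≥ 0, new interval: [1.150000, 1.520000]
Iteration 3:
  c_3 = (1.150000 + 1.520000)/2 = 1.335000
  f(c_3) = f(1.335000) = -0.217775
  f(a) × f(c) ≥ 0, new interval: [1.335000, 1.520000]
Iteration 4:
  c_4 = (1.335000 + 1.520000)/2 = 1.427500
  f(c_4) = f(1.427500) = 0.037756
  f(a) × f(c) < 0, new interval: [1.335000, 1.427500]
Iteration 5:
  c_5 = (1.335000 + 1.427500)/2 = 1.381250
  f(c_5) = f(1.381250) = -0.092148
  f(a) × f(c) ≥ 0, new interval: [1.381250, 1.427500]
Iteration 6:
  c_6 = (1.381250 + 1.427500)/2 = 1.404375
  f(c_6) = f(1.404375) = -0.027731
  f(a) × f(c) ≥ 0, new interval: [1.404375, 1.427500]

After 6 iteration(s), the approximation is c_6 = 1.404375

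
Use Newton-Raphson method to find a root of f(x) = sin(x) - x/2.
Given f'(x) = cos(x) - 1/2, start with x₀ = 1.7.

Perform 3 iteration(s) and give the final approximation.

f(x) = sin(x) - x/2
f'(x) = cos(x) - 1/2
x₀ = 1.7

Newton-Raphson formula: x_{n+1} = x_n - f(x_n)/f'(x_n)

Iteration 1:
  f(1.700000) = 0.141665
  f'(1.700000) = -0.628844
  x_1 = 1.700000 - 0.141665/(-0.628844) = 1.925278
Iteration 2:
  f(1.925278) = -0.024812
  f'(1.925278) = -0.847104
  x_2 = 1.925278 - (-0.024812)/(-0.847104) = 1.895987
Iteration 3:
  f(1.895987) = -0.000404
  f'(1.895987) = -0.819490
  x_3 = 1.895987 - (-0.000404)/(-0.819490) = 1.895494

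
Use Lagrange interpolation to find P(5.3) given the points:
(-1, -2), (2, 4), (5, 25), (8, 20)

Lagrange interpolation formula:
P(x) = Σ yᵢ × Lᵢ(x)
where Lᵢ(x) = Π_{j≠i} (x - xⱼ)/(xᵢ - xⱼ)

L_0(5.3) = (5.3 - 2)/(-1 - 2) × (5.3 - 5)/(-1 - 5) × (5.3 - 8)/(-1 - 8) = 0.016500
L_1(5.3) = (5.3 - (-1))/(2 - (-1)) × (5.3 - 5)/(2 - 5) × (5.3 - 8)/(2 - 8) = -0.094500
L_2(5.3) = (5.3 - (-1))/(5 - (-1)) × (5.3 - 2)/(5 - 2) × (5.3 - 8)/(5 - 8) = 1.039500
L_3(5.3) = (5.3 - (-1))/(8 - (-1)) × (5.3 - 2)/(8 - 2) × (5.3 - 5)/(8 - 5) = 0.038500

P(5.3) = (-2)×L_0(5.3) + 4×L_1(5.3) + 25×L_2(5.3) + 20×L_3(5.3)
P(5.3) = 26.346500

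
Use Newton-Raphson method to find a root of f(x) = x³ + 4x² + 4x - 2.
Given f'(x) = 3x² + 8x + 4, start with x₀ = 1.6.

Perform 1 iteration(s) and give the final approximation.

f(x) = x³ + 4x² + 4x - 2
f'(x) = 3x² + 8x + 4
x₀ = 1.6

Newton-Raphson formula: x_{n+1} = x_n - f(x_n)/f'(x_n)

Iteration 1:
  f(1.600000) = 18.736000
  f'(1.600000) = 24.480000
  x_1 = 1.600000 - 18.736000/24.480000 = 0.834641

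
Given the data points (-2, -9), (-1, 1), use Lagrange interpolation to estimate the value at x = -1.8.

Lagrange interpolation formula:
P(x) = Σ yᵢ × Lᵢ(x)
where Lᵢ(x) = Π_{j≠i} (x - xⱼ)/(xᵢ - xⱼ)

L_0(-1.8) = (-1.8 - (-1))/(-2 - (-1)) = 0.800000
L_1(-1.8) = (-1.8 - (-2))/(-1 - (-2)) = 0.200000

P(-1.8) = (-9)×L_0(-1.8) + 1×L_1(-1.8)
P(-1.8) = -7.000000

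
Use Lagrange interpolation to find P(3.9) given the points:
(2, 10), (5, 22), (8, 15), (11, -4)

Lagrange interpolation formula:
P(x) = Σ yᵢ × Lᵢ(x)
where Lᵢ(x) = Π_{j≠i} (x - xⱼ)/(xᵢ - xⱼ)

L_0(3.9) = (3.9 - 5)/(2 - 5) × (3.9 - 8)/(2 - 8) × (3.9 - 11)/(2 - 11) = 0.197660
L_1(3.9) = (3.9 - 2)/(5 - 2) × (3.9 - 8)/(5 - 8) × (3.9 - 11)/(5 - 11) = 1.024241
L_2(3.9) = (3.9 - 2)/(8 - 2) × (3.9 - 5)/(8 - 5) × (3.9 - 11)/(8 - 11) = -0.274796
L_3(3.9) = (3.9 - 2)/(11 - 2) × (3.9 - 5)/(11 - 5) × (3.9 - 8)/(11 - 8) = 0.052895

P(3.9) = 10×L_0(3.9) + 22×L_1(3.9) + 15×L_2(3.9) + (-4)×L_3(3.9)
P(3.9) = 20.176377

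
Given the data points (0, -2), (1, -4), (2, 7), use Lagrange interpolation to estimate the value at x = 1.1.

Lagrange interpolation formula:
P(x) = Σ yᵢ × Lᵢ(x)
where Lᵢ(x) = Π_{j≠i} (x - xⱼ)/(xᵢ - xⱼ)

L_0(1.1) = (1.1 - 1)/(0 - 1) × (1.1 - 2)/(0 - 2) = -0.045000
L_1(1.1) = (1.1 - 0)/(1 - 0) × (1.1 - 2)/(1 - 2) = 0.990000
L_2(1.1) = (1.1 - 0)/(2 - 0) × (1.1 - 1)/(2 - 1) = 0.055000

P(1.1) = (-2)×L_0(1.1) + (-4)×L_1(1.1) + 7×L_2(1.1)
P(1.1) = -3.485000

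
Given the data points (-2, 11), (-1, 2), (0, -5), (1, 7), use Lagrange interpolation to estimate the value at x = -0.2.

Lagrange interpolation formula:
P(x) = Σ yᵢ × Lᵢ(x)
where Lᵢ(x) = Π_{j≠i} (x - xⱼ)/(xᵢ - xⱼ)

L_0(-0.2) = (-0.2 - (-1))/(-2 - (-1)) × (-0.2 - 0)/(-2 - 0) × (-0.2 - 1)/(-2 - 1) = -0.032000
L_1(-0.2) = (-0.2 - (-2))/(-1 - (-2)) × (-0.2 - 0)/(-1 - 0) × (-0.2 - 1)/(-1 - 1) = 0.216000
L_2(-0.2) = (-0.2 - (-2))/(0 - (-2)) × (-0.2 - (-1))/(0 - (-1)) × (-0.2 - 1)/(0 - 1) = 0.864000
L_3(-0.2) = (-0.2 - (-2))/(1 - (-2)) × (-0.2 - (-1))/(1 - (-1)) × (-0.2 - 0)/(1 - 0) = -0.048000

P(-0.2) = 11×L_0(-0.2) + 2×L_1(-0.2) + (-5)×L_2(-0.2) + 7×L_3(-0.2)
P(-0.2) = -4.576000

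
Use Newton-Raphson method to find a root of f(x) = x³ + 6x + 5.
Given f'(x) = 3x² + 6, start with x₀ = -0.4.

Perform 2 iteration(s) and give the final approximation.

f(x) = x³ + 6x + 5
f'(x) = 3x² + 6
x₀ = -0.4

Newton-Raphson formula: x_{n+1} = x_n - f(x_n)/f'(x_n)

Iteration 1:
  f(-0.400000) = 2.536000
  f'(-0.400000) = 6.480000
  x_1 = -0.400000 - 2.536000/6.480000 = -0.791358
Iteration 2:
  f(-0.791358) = -0.243734
  f'(-0.791358) = 7.878743
  x_2 = -0.791358 - (-0.243734)/7.878743 = -0.760422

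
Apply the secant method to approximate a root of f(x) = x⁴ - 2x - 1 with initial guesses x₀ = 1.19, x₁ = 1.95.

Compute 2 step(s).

f(x) = x⁴ - 2x - 1
x₀ = 1.19, x₁ = 1.95

Secant formula: x_{n+1} = x_n - f(x_n)(x_n - x_{n-1})/(f(x_n) - f(x_{n-1}))

Iteration 1:
  f(1.190000) = -1.374661
  f(1.950000) = 9.559006
  x_2 = 1.950000 - 9.559006×(1.950000 - 1.190000)/(9.559006 - (-1.374661))
       = 1.285553
Iteration 2:
  f(1.950000) = 9.559006
  f(1.285553) = -0.839867
  x_3 = 1.285553 - (-0.839867)×(1.285553 - 1.950000)/(-0.839867 - 9.559006)
       = 1.339217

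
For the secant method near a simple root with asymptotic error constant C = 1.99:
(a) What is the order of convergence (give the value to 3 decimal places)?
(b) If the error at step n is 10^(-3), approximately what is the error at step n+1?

(a) Secant method has superlinear convergence with order φ = (1+√5)/2 ≈ 1.618.
    This means |e_{n+1}| ≈ C|e_n|^1.618.

(b) With |e_n| = 10^(-3) and C = 1.99:
    |e_{n+1}| ≈ 1.99 × (10^(-3))^1.618 = 1.99 × 10^(-4.85)

(a) ≈ 1.618 (golden ratio); (b) |e_{n+1}| ≈ 2.785e-05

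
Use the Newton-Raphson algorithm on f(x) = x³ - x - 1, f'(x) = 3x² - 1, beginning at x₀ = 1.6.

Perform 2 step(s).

f(x) = x³ - x - 1
f'(x) = 3x² - 1
x₀ = 1.6

Newton-Raphson formula: x_{n+1} = x_n - f(x_n)/f'(x_n)

Iteration 1:
  f(1.600000) = 1.496000
  f'(1.600000) = 6.680000
  x_1 = 1.600000 - 1.496000/6.680000 = 1.376048
Iteration 2:
  f(1.376048) = 0.229510
  f'(1.376048) = 4.680524
  x_2 = 1.376048 - 0.229510/4.680524 = 1.327013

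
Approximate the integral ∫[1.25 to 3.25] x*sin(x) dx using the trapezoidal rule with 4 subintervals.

f(x) = x*sin(x)
a = 1.25, b = 3.25, n = 4
h = (b - a)/n = 0.500000

Trapezoidal rule: (h/2)[f(x₀) + 2f(x₁) + 2f(x₂) + ... + f(xₙ)]

x_0 = 1.2500, f(x_0) = 1.186231, coefficient = 1
x_1 = 1.7500, f(x_1) = 1.721975, coefficient = 2
x_2 = 2.2500, f(x_2) = 1.750665, coefficient = 2
x_3 = 2.7500, f(x_3) = 1.049568, coefficient = 2
x_4 = 3.2500, f(x_4) = -0.351634, coefficient = 1

I ≈ (0.500000/2) × 9.879012 = 2.469753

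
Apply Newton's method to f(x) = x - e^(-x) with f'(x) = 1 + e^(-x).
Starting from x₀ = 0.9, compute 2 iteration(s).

f(x) = x - e^(-x)
f'(x) = 1 + e^(-x)
x₀ = 0.9

Newton-Raphson formula: x_{n+1} = x_n - f(x_n)/f'(x_n)

Iteration 1:
  f(0.900000) = 0.493430
  f'(0.900000) = 1.406570
  x_1 = 0.900000 - 0.493430/1.406570 = 0.549196
Iteration 2:
  f(0.549196) = -0.028218
  f'(0.549196) = 1.577414
  x_2 = 0.549196 - (-0.028218)/1.577414 = 0.567085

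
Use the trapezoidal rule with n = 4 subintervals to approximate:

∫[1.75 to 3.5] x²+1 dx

f(x) = x²+1
a = 1.75, b = 3.5, n = 4
h = (b - a)/n = 0.437500

Trapezoidal rule: (h/2)[f(x₀) + 2f(x₁) + 2f(x₂) + ... + f(xₙ)]

x_0 = 1.7500, f(x_0) = 4.062500, coefficient = 1
x_1 = 2.1875, f(x_1) = 5.785156, coefficient = 2
x_2 = 2.6250, f(x_2) = 7.890625, coefficient = 2
x_3 = 3.0625, f(x_3) = 10.378906, coefficient = 2
x_4 = 3.5000, f(x_4) = 13.250000, coefficient = 1

I ≈ (0.437500/2) × 65.421875 = 14.311035
Exact value: 14.255208
Error: 0.055827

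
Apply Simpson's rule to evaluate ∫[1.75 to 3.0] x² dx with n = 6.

f(x) = x²
a = 1.75, b = 3.0, n = 6
h = (b - a)/n = 0.208333

Simpson's rule: (h/3)[f(x₀) + 4f(x₁) + 2f(x₂) + ... + f(xₙ)]

x_0 = 1.7500, f(x_0) = 3.062500, coefficient = 1
x_1 = 1.9583, f(x_1) = 3.835069, coefficient = 4
x_2 = 2.1667, f(x_2) = 4.694444, coefficient = 2
x_3 = 2.3750, f(x_3) = 5.640625, coefficient = 4
x_4 = 2.5833, f(x_4) = 6.673611, coefficient = 2
x_5 = 2.7917, f(x_5) = 7.793403, coefficient = 4
x_6 = 3.0000, f(x_6) = 9.000000, coefficient = 1

I ≈ (0.208333/3) × 103.875000 = 7.213542
Exact value: 7.213542
Error: 0.000000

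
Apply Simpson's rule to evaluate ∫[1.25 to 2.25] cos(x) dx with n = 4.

f(x) = cos(x)
a = 1.25, b = 2.25, n = 4
h = (b - a)/n = 0.250000

Simpson's rule: (h/3)[f(x₀) + 4f(x₁) + 2f(x₂) + ... + f(xₙ)]

x_0 = 1.2500, f(x_0) = 0.315322, coefficient = 1
x_1 = 1.5000, f(x_1) = 0.070737, coefficient = 4
x_2 = 1.7500, f(x_2) = -0.178246, coefficient = 2
x_3 = 2.0000, f(x_3) = -0.416147, coefficient = 4
x_4 = 2.2500, f(x_4) = -0.628174, coefficient = 1

I ≈ (0.250000/3) × -2.050982 = -0.170915
Exact value: -0.170911
Error: 0.000004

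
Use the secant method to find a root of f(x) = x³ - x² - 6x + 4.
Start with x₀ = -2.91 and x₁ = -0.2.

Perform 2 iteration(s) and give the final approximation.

f(x) = x³ - x² - 6x + 4
x₀ = -2.91, x₁ = -0.2

Secant formula: x_{n+1} = x_n - f(x_n)(x_n - x_{n-1})/(f(x_n) - f(x_{n-1}))

Iteration 1:
  f(-2.910000) = -11.650271
  f(-0.200000) = 5.152000
  x_2 = -0.200000 - 5.152000×(-0.200000 - (-2.910000))/(5.152000 - (-11.650271))
       = -1.030954
Iteration 2:
  f(-0.200000) = 5.152000
  f(-1.030954) = 8.027092
  x_3 = -1.030954 - 8.027092×(-1.030954 - (-0.200000))/(8.027092 - 5.152000)
       = 1.289023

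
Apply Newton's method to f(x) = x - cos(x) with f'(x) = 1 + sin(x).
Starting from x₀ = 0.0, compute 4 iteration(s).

f(x) = x - cos(x)
f'(x) = 1 + sin(x)
x₀ = 0.0

Newton-Raphson formula: x_{n+1} = x_n - f(x_n)/f'(x_n)

Iteration 1:
  f(0.000000) = -1.000000
  f'(0.000000) = 1.000000
  x_1 = 0.000000 - (-1.000000)/1.000000 = 1.000000
Iteration 2:
  f(1.000000) = 0.459698
  f'(1.000000) = 1.841471
  x_2 = 1.000000 - 0.459698/1.841471 = 0.750364
Iteration 3:
  f(0.750364) = 0.018923
  f'(0.750364) = 1.681905
  x_3 = 0.750364 - 0.018923/1.681905 = 0.739113
Iteration 4:
  f(0.739113) = 0.000046
  f'(0.739113) = 1.673633
  x_4 = 0.739113 - 0.000046/1.673633 = 0.739085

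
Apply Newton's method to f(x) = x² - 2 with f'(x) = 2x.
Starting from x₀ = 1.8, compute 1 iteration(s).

f(x) = x² - 2
f'(x) = 2x
x₀ = 1.8

Newton-Raphson formula: x_{n+1} = x_n - f(x_n)/f'(x_n)

Iteration 1:
  f(1.800000) = 1.240000
  f'(1.800000) = 3.600000
  x_1 = 1.800000 - 1.240000/3.600000 = 1.455556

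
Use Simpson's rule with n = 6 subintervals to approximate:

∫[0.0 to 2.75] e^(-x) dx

f(x) = e^(-x)
a = 0.0, b = 2.75, n = 6
h = (b - a)/n = 0.458333

Simpson's rule: (h/3)[f(x₀) + 4f(x₁) + 2f(x₂) + ... + f(xₙ)]

x_0 = 0.0000, f(x_0) = 1.000000, coefficient = 1
x_1 = 0.4583, f(x_1) = 0.632337, coefficient = 4
x_2 = 0.9167, f(x_2) = 0.399850, coefficient = 2
x_3 = 1.3750, f(x_3) = 0.252840, coefficient = 4
x_4 = 1.8333, f(x_4) = 0.159880, coefficient = 2
x_5 = 2.2917, f(x_5) = 0.101098, coefficient = 4
x_6 = 2.7500, f(x_6) = 0.063928, coefficient = 1

I ≈ (0.458333/3) × 6.128483 = 0.936296
Exact value: 0.936072
Error: 0.000224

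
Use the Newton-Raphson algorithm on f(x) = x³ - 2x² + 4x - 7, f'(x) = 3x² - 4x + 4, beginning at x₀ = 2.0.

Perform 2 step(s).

f(x) = x³ - 2x² + 4x - 7
f'(x) = 3x² - 4x + 4
x₀ = 2.0

Newton-Raphson formula: x_{n+1} = x_n - f(x_n)/f'(x_n)

Iteration 1:
  f(2.000000) = 1.000000
  f'(2.000000) = 8.000000
  x_1 = 2.000000 - 1.000000/8.000000 = 1.875000
Iteration 2:
  f(1.875000) = 0.060547
  f'(1.875000) = 7.046875
  x_2 = 1.875000 - 0.060547/7.046875 = 1.866408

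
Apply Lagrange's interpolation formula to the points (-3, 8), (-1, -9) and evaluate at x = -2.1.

Lagrange interpolation formula:
P(x) = Σ yᵢ × Lᵢ(x)
where Lᵢ(x) = Π_{j≠i} (x - xⱼ)/(xᵢ - xⱼ)

L_0(-2.1) = (-2.1 - (-1))/(-3 - (-1)) = 0.550000
L_1(-2.1) = (-2.1 - (-3))/(-1 - (-3)) = 0.450000

P(-2.1) = 8×L_0(-2.1) + (-9)×L_1(-2.1)
P(-2.1) = 0.350000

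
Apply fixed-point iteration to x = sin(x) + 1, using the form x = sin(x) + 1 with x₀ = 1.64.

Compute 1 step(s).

Equation: x = sin(x) + 1
Fixed-point form: x = sin(x) + 1
x₀ = 1.64

x_1 = g(1.640000) = 1.997606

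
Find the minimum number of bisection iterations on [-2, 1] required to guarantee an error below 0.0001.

We need (b-a)/2^n ≤ 0.0001
(1 - (-2))/2^n ≤ 0.0001
3/2^n ≤ 0.0001
2^n ≥ 30000
n ≥ log₂(30000) = 14.87
n ≥ 15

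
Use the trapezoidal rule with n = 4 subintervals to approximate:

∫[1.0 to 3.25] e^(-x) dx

f(x) = e^(-x)
a = 1.0, b = 3.25, n = 4
h = (b - a)/n = 0.562500

Trapezoidal rule: (h/2)[f(x₀) + 2f(x₁) + 2f(x₂) + ... + f(xₙ)]

x_0 = 1.0000, f(x_0) = 0.367879, coefficient = 1
x_1 = 1.5625, f(x_1) = 0.209611, coefficient = 2
x_2 = 2.1250, f(x_2) = 0.119433, coefficient = 2
x_3 = 2.6875, f(x_3) = 0.068051, coefficient = 2
x_4 = 3.2500, f(x_4) = 0.038774, coefficient = 1

I ≈ (0.562500/2) × 1.200844 = 0.337737
Exact value: 0.329105
Error: 0.008632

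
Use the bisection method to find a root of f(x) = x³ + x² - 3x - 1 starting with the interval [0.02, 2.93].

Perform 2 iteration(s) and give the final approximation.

f(x) = x³ + x² - 3x - 1
Initial interval: [0.02, 2.93]

Iteration 1:
  c_1 = (0.020000 + 2.930000)/2 = 1.475000
  f(c_1) = f(1.475000) = -0.040328
  f(a) × f(c) ≥ 0, new interval: [1.475000, 2.930000]
Iteration 2:
  c_2 = (1.475000 + 2.930000)/2 = 2.202500
  f(c_2) = f(2.202500) = 7.927848
  f(a) × f(c) < 0, new interval: [1.475000, 2.202500]

After 2 iteration(s), the approximation is c_2 = 2.202500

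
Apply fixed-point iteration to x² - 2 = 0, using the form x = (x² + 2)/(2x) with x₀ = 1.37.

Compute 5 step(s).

Equation: x² - 2 = 0
Fixed-point form: x = (x² + 2)/(2x)
x₀ = 1.37

x_1 = g(1.370000) = 1.414927
x_2 = g(1.414927) = 1.414214
x_3 = g(1.414214) = 1.414214
x_4 = g(1.414214) = 1.414214
x_5 = g(1.414214) = 1.414214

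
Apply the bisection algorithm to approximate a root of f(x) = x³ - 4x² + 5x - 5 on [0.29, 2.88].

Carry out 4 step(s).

f(x) = x³ - 4x² + 5x - 5
Initial interval: [0.29, 2.88]

Iteration 1:
  c_1 = (0.290000 + 2.880000)/2 = 1.585000
  f(c_1) = f(1.585000) = -3.142023
  f(a) × f(c) ≥ 0, new interval: [1.585000, 2.880000]
Iteration 2:
  c_2 = (1.585000 + 2.880000)/2 = 2.232500
  f(c_2) = f(2.232500) = -2.646819
  f(a) × f(c) ≥ 0, new interval: [2.232500, 2.880000]
Iteration 3:
  c_3 = (2.232500 + 2.880000)/2 = 2.556250
  f(c_3) = f(2.556250) = -1.652810
  f(a) × f(c) ≥ 0, new interval: [2.556250, 2.880000]
Iteration 4:
  c_4 = (2.556250 + 2.880000)/2 = 2.718125
  f(c_4) = f(2.718125) = -0.880128
  f(a) × f(c) ≥ 0, new interval: [2.718125, 2.880000]

After 4 iteration(s), the approximation is c_4 = 2.718125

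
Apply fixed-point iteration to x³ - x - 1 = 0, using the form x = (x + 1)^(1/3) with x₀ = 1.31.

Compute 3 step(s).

Equation: x³ - x - 1 = 0
Fixed-point form: x = (x + 1)^(1/3)
x₀ = 1.31

x_1 = g(1.310000) = 1.321916
x_2 = g(1.321916) = 1.324186
x_3 = g(1.324186) = 1.324617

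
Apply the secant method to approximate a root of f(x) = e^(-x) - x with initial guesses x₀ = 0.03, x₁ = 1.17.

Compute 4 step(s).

f(x) = e^(-x) - x
x₀ = 0.03, x₁ = 1.17

Secant formula: x_{n+1} = x_n - f(x_n)(x_n - x_{n-1})/(f(x_n) - f(x_{n-1}))

Iteration 1:
  f(0.030000) = 0.940446
  f(1.170000) = -0.859633
  x_2 = 1.170000 - (-0.859633)×(1.170000 - 0.030000)/(-0.859633 - 0.940446)
       = 0.625589
Iteration 2:
  f(1.170000) = -0.859633
  f(0.625589) = -0.090644
  x_3 = 0.625589 - (-0.090644)×(0.625589 - 1.170000)/(-0.090644 - (-0.859633))
       = 0.561418
Iteration 3:
  f(0.625589) = -0.090644
  f(0.561418) = 0.008982
  x_4 = 0.561418 - 0.008982×(0.561418 - 0.625589)/(0.008982 - (-0.090644))
       = 0.567203
Iteration 4:
  f(0.561418) = 0.008982
  f(0.567203) = -0.000094
  x_5 = 0.567203 - (-0.000094)×(0.567203 - 0.561418)/(-0.000094 - 0.008982)
       = 0.567143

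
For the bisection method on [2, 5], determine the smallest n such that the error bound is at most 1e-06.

We need (b-a)/2^n ≤ 1e-06
(5 - 2)/2^n ≤ 1e-06
3/2^n ≤ 1e-06
2^n ≥ 3000000
n ≥ log₂(3000000) = 21.52
n ≥ 22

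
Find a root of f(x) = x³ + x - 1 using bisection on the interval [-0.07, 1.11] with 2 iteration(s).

f(x) = x³ + x - 1
Initial interval: [-0.07, 1.11]

Iteration 1:
  c_1 = (-0.070000 + 1.110000)/2 = 0.520000
  f(c_1) = f(0.520000) = -0.339392
  f(a) × f(c) ≥ 0, new interval: [0.520000, 1.110000]
Iteration 2:
  c_2 = (0.520000 + 1.110000)/2 = 0.815000
  f(c_2) = f(0.815000) = 0.356343
  f(a) × f(c) < 0, new interval: [0.520000, 0.815000]

After 2 iteration(s), the approximation is c_2 = 0.815000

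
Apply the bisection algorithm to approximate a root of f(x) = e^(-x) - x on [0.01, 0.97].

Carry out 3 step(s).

f(x) = e^(-x) - x
Initial interval: [0.01, 0.97]

Iteration 1:
  c_1 = (0.010000 + 0.970000)/2 = 0.490000
  f(c_1) = f(0.490000) = 0.122626
  f(a) × f(c) ≥ 0, new interval: [0.490000, 0.970000]
Iteration 2:
  c_2 = (0.490000 + 0.970000)/2 = 0.730000
  f(c_2) = f(0.730000) = -0.248091
  f(a) × f(c) < 0, new interval: [0.490000, 0.730000]
Iteration 3:
  c_3 = (0.490000 + 0.730000)/2 = 0.610000
  f(c_3) = f(0.610000) = -0.066649
  f(a) × f(c) < 0, new interval: [0.490000, 0.610000]

After 3 iteration(s), the approximation is c_3 = 0.610000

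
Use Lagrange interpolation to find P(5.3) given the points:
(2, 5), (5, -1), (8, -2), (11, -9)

Lagrange interpolation formula:
P(x) = Σ yᵢ × Lᵢ(x)
where Lᵢ(x) = Π_{j≠i} (x - xⱼ)/(xᵢ - xⱼ)

L_0(5.3) = (5.3 - 5)/(2 - 5) × (5.3 - 8)/(2 - 8) × (5.3 - 11)/(2 - 11) = -0.028500
L_1(5.3) = (5.3 - 2)/(5 - 2) × (5.3 - 8)/(5 - 8) × (5.3 - 11)/(5 - 11) = 0.940500
L_2(5.3) = (5.3 - 2)/(8 - 2) × (5.3 - 5)/(8 - 5) × (5.3 - 11)/(8 - 11) = 0.104500
L_3(5.3) = (5.3 - 2)/(11 - 2) × (5.3 - 5)/(11 - 5) × (5.3 - 8)/(11 - 8) = -0.016500

P(5.3) = 5×L_0(5.3) + (-1)×L_1(5.3) + (-2)×L_2(5.3) + (-9)×L_3(5.3)
P(5.3) = -1.143500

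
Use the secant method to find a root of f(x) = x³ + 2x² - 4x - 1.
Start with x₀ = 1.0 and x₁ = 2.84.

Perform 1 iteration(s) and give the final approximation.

f(x) = x³ + 2x² - 4x - 1
x₀ = 1.0, x₁ = 2.84

Secant formula: x_{n+1} = x_n - f(x_n)(x_n - x_{n-1})/(f(x_n) - f(x_{n-1}))

Iteration 1:
  f(1.000000) = -2.000000
  f(2.840000) = 26.677504
  x_2 = 2.840000 - 26.677504×(2.840000 - 1.000000)/(26.677504 - (-2.000000))
       = 1.128324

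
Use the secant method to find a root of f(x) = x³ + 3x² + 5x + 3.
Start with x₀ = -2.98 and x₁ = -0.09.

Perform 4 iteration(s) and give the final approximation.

f(x) = x³ + 3x² + 5x + 3
x₀ = -2.98, x₁ = -0.09

Secant formula: x_{n+1} = x_n - f(x_n)(x_n - x_{n-1})/(f(x_n) - f(x_{n-1}))

Iteration 1:
  f(-2.980000) = -11.722392
  f(-0.090000) = 2.573571
  x_2 = -0.090000 - 2.573571×(-0.090000 - (-2.980000))/(2.573571 - (-11.722392))
       = -0.610260
Iteration 2:
  f(-0.090000) = 2.573571
  f(-0.610260) = 0.838680
  x_3 = -0.610260 - 0.838680×(-0.610260 - (-0.090000))/(0.838680 - 2.573571)
       = -0.861764
Iteration 3:
  f(-0.610260) = 0.838680
  f(-0.861764) = 0.279113
  x_4 = -0.861764 - 0.279113×(-0.861764 - (-0.610260))/(0.279113 - 0.838680)
       = -0.987215
Iteration 4:
  f(-0.861764) = 0.279113
  f(-0.987215) = 0.025572
  x_5 = -0.987215 - 0.025572×(-0.987215 - (-0.861764))/(0.025572 - 0.279113)
       = -0.999868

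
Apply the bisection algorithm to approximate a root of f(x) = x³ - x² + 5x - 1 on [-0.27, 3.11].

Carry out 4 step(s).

f(x) = x³ - x² + 5x - 1
Initial interval: [-0.27, 3.11]

Iteration 1:
  c_1 = (-0.270000 + 3.110000)/2 = 1.420000
  f(c_1) = f(1.420000) = 6.946888
  f(a) × f(c) < 0, new interval: [-0.270000, 1.420000]
Iteration 2:
  c_2 = (-0.270000 + 1.420000)/2 = 0.575000
  f(c_2) = f(0.575000) = 1.734484
  f(a) × f(c) < 0, new interval: [-0.270000, 0.575000]
Iteration 3:
  c_3 = (-0.270000 + 0.575000)/2 = 0.152500
  f(c_3) = f(0.152500) = -0.257210
  f(a) × f(c) ≥ 0, new interval: [0.152500, 0.575000]
Iteration 4:
  c_4 = (0.152500 + 0.575000)/2 = 0.363750
  f(c_4) = f(0.363750) = 0.734565
  f(a) × f(c) < 0, new interval: [0.152500, 0.363750]

After 4 iteration(s), the approximation is c_4 = 0.363750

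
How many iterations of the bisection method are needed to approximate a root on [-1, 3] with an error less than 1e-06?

We need (b-a)/2^n ≤ 1e-06
(3 - (-1))/2^n ≤ 1e-06
4/2^n ≤ 1e-06
2^n ≥ 4000000
n ≥ log₂(4000000) = 21.93
n ≥ 22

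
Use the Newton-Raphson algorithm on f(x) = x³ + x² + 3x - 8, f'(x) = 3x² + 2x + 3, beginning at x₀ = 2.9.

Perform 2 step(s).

f(x) = x³ + x² + 3x - 8
f'(x) = 3x² + 2x + 3
x₀ = 2.9

Newton-Raphson formula: x_{n+1} = x_n - f(x_n)/f'(x_n)

Iteration 1:
  f(2.900000) = 33.499000
  f'(2.900000) = 34.030000
  x_1 = 2.900000 - 33.499000/34.030000 = 1.915604
Iteration 2:
  f(1.915604) = 8.445732
  f'(1.915604) = 17.839822
  x_2 = 1.915604 - 8.445732/17.839822 = 1.442184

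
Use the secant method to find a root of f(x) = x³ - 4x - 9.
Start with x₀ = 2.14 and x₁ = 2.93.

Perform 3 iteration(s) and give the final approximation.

f(x) = x³ - 4x - 9
x₀ = 2.14, x₁ = 2.93

Secant formula: x_{n+1} = x_n - f(x_n)(x_n - x_{n-1})/(f(x_n) - f(x_{n-1}))

Iteration 1:
  f(2.140000) = -7.759656
  f(2.930000) = 4.433757
  x_2 = 2.930000 - 4.433757×(2.930000 - 2.140000)/(4.433757 - (-7.759656))
       = 2.642741
Iteration 2:
  f(2.930000) = 4.433757
  f(2.642741) = -1.113850
  x_3 = 2.642741 - (-1.113850)×(2.642741 - 2.930000)/(-1.113850 - 4.433757)
       = 2.700417
Iteration 3:
  f(2.642741) = -1.113850
  f(2.700417) = -0.109548
  x_4 = 2.700417 - (-0.109548)×(2.700417 - 2.642741)/(-0.109548 - (-1.113850))
       = 2.706708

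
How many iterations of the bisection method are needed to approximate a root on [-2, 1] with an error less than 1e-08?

We need (b-a)/2^n ≤ 1e-08
(1 - (-2))/2^n ≤ 1e-08
3/2^n ≤ 1e-08
2^n ≥ 300000000
n ≥ log₂(300000000) = 28.16
n ≥ 29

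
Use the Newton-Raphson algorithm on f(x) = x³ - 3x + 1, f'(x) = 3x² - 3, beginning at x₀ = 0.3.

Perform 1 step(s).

f(x) = x³ - 3x + 1
f'(x) = 3x² - 3
x₀ = 0.3

Newton-Raphson formula: x_{n+1} = x_n - f(x_n)/f'(x_n)

Iteration 1:
  f(0.300000) = 0.127000
  f'(0.300000) = -2.730000
  x_1 = 0.300000 - 0.127000/(-2.730000) = 0.346520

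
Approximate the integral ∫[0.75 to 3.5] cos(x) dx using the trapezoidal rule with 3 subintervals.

f(x) = cos(x)
a = 0.75, b = 3.5, n = 3
h = (b - a)/n = 0.916667

Trapezoidal rule: (h/2)[f(x₀) + 2f(x₁) + 2f(x₂) + ... + f(xₙ)]

x_0 = 0.7500, f(x_0) = 0.731689, coefficient = 1
x_1 = 1.6667, f(x_1) = -0.095724, coefficient = 2
x_2 = 2.5833, f(x_2) = -0.848178, coefficient = 2
x_3 = 3.5000, f(x_3) = -0.936457, coefficient = 1

I ≈ (0.916667/2) × -2.092572 = -0.959095
Exact value: -1.032422
Error: 0.073327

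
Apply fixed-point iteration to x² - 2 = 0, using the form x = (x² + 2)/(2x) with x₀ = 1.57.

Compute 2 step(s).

Equation: x² - 2 = 0
Fixed-point form: x = (x² + 2)/(2x)
x₀ = 1.57

x_1 = g(1.570000) = 1.421943
x_2 = g(1.421943) = 1.414235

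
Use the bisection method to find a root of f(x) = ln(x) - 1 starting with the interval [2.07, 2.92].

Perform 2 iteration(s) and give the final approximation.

f(x) = ln(x) - 1
Initial interval: [2.07, 2.92]

Iteration 1:
  c_1 = (2.070000 + 2.920000)/2 = 2.495000
  f(c_1) = f(2.495000) = -0.085711
  f(a) × f(c) ≥ 0, new interval: [2.495000, 2.920000]
Iteration 2:
  c_2 = (2.495000 + 2.920000)/2 = 2.707500
  f(c_2) = f(2.707500) = -0.003974
  f(a) × f(c) ≥ 0, new interval: [2.707500, 2.920000]

After 2 iteration(s), the approximation is c_2 = 2.707500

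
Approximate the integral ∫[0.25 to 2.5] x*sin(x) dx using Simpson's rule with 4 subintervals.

f(x) = x*sin(x)
a = 0.25, b = 2.5, n = 4
h = (b - a)/n = 0.562500

Simpson's rule: (h/3)[f(x₀) + 4f(x₁) + 2f(x₂) + ... + f(xₙ)]

x_0 = 0.2500, f(x_0) = 0.061851, coefficient = 1
x_1 = 0.8125, f(x_1) = 0.589882, coefficient = 4
x_2 = 1.3750, f(x_2) = 1.348728, coefficient = 2
x_3 = 1.9375, f(x_3) = 1.808684, coefficient = 4
x_4 = 2.5000, f(x_4) = 1.496180, coefficient = 1

I ≈ (0.562500/3) × 13.849751 = 2.596828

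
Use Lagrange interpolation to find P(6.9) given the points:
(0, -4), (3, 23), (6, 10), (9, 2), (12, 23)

Lagrange interpolation formula:
P(x) = Σ yᵢ × Lᵢ(x)
where Lᵢ(x) = Π_{j≠i} (x - xⱼ)/(xᵢ - xⱼ)

L_0(6.9) = (6.9 - 3)/(0 - 3) × (6.9 - 6)/(0 - 6) × (6.9 - 9)/(0 - 9) × (6.9 - 12)/(0 - 12) = 0.019338
L_1(6.9) = (6.9 - 0)/(3 - 0) × (6.9 - 6)/(3 - 6) × (6.9 - 9)/(3 - 9) × (6.9 - 12)/(3 - 12) = -0.136850
L_2(6.9) = (6.9 - 0)/(6 - 0) × (6.9 - 3)/(6 - 3) × (6.9 - 9)/(6 - 9) × (6.9 - 12)/(6 - 12) = 0.889525
L_3(6.9) = (6.9 - 0)/(9 - 0) × (6.9 - 3)/(9 - 3) × (6.9 - 6)/(9 - 6) × (6.9 - 12)/(9 - 12) = 0.254150
L_4(6.9) = (6.9 - 0)/(12 - 0) × (6.9 - 3)/(12 - 3) × (6.9 - 6)/(12 - 6) × (6.9 - 9)/(12 - 9) = -0.026163

P(6.9) = (-4)×L_0(6.9) + 23×L_1(6.9) + 10×L_2(6.9) + 2×L_3(6.9) + 23×L_4(6.9)
P(6.9) = 5.576912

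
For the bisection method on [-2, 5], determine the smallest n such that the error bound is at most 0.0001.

We need (b-a)/2^n ≤ 0.0001
(5 - (-2))/2^n ≤ 0.0001
7/2^n ≤ 0.0001
2^n ≥ 70000
n ≥ log₂(70000) = 16.10
n ≥ 17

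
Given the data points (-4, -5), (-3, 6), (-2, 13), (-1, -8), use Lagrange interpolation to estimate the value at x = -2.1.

Lagrange interpolation formula:
P(x) = Σ yᵢ × Lᵢ(x)
where Lᵢ(x) = Π_{j≠i} (x - xⱼ)/(xᵢ - xⱼ)

L_0(-2.1) = (-2.1 - (-3))/(-4 - (-3)) × (-2.1 - (-2))/(-4 - (-2)) × (-2.1 - (-1))/(-4 - (-1)) = -0.016500
L_1(-2.1) = (-2.1 - (-4))/(-3 - (-4)) × (-2.1 - (-2))/(-3 - (-2)) × (-2.1 - (-1))/(-3 - (-1)) = 0.104500
L_2(-2.1) = (-2.1 - (-4))/(-2 - (-4)) × (-2.1 - (-3))/(-2 - (-3)) × (-2.1 - (-1))/(-2 - (-1)) = 0.940500
L_3(-2.1) = (-2.1 - (-4))/(-1 - (-4)) × (-2.1 - (-3))/(-1 - (-3)) × (-2.1 - (-2))/(-1 - (-2)) = -0.028500

P(-2.1) = (-5)×L_0(-2.1) + 6×L_1(-2.1) + 13×L_2(-2.1) + (-8)×L_3(-2.1)
P(-2.1) = 13.164000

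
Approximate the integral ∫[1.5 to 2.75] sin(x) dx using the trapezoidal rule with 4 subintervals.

f(x) = sin(x)
a = 1.5, b = 2.75, n = 4
h = (b - a)/n = 0.312500

Trapezoidal rule: (h/2)[f(x₀) + 2f(x₁) + 2f(x₂) + ... + f(xₙ)]

x_0 = 1.5000, f(x_0) = 0.997495, coefficient = 1
x_1 = 1.8125, f(x_1) = 0.970932, coefficient = 2
x_2 = 2.1250, f(x_2) = 0.850320, coefficient = 2
x_3 = 2.4375, f(x_3) = 0.647343, coefficient = 2
x_4 = 2.7500, f(x_4) = 0.381661, coefficient = 1

I ≈ (0.312500/2) × 6.316344 = 0.986929
Exact value: 0.995040
Error: 0.008111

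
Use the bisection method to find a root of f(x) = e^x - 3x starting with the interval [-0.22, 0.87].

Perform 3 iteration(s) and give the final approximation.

f(x) = e^x - 3x
Initial interval: [-0.22, 0.87]

Iteration 1:
  c_1 = (-0.220000 + 0.870000)/2 = 0.325000
  f(c_1) = f(0.325000) = 0.409031
  f(a) × f(c) ≥ 0, new interval: [0.325000, 0.870000]
Iteration 2:
  c_2 = (0.325000 + 0.870000)/2 = 0.597500
  f(c_2) = f(0.597500) = 0.025069
  f(a) × f(c) ≥ 0, new interval: [0.597500, 0.870000]
Iteration 3:
  c_3 = (0.597500 + 0.870000)/2 = 0.733750
  f(c_3) = f(0.733750) = -0.118373
  f(a) × f(c) < 0, new interval: [0.597500, 0.733750]

After 3 iteration(s), the approximation is c_3 = 0.733750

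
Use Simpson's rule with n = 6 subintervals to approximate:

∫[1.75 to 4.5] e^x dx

f(x) = e^x
a = 1.75, b = 4.5, n = 6
h = (b - a)/n = 0.458333

Simpson's rule: (h/3)[f(x₀) + 4f(x₁) + 2f(x₂) + ... + f(xₙ)]

x_0 = 1.7500, f(x_0) = 5.754603, coefficient = 1
x_1 = 2.2083, f(x_1) = 9.100536, coefficient = 4
x_2 = 2.6667, f(x_2) = 14.391916, coefficient = 2
x_3 = 3.1250, f(x_3) = 22.759895, coefficient = 4
x_4 = 3.5833, f(x_4) = 35.993319, coefficient = 2
x_5 = 4.0417, f(x_5) = 56.921132, coefficient = 4
x_6 = 4.5000, f(x_6) = 90.017131, coefficient = 1

I ≈ (0.458333/3) × 551.668458 = 84.282681
Exact value: 84.262529
Error: 0.020153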